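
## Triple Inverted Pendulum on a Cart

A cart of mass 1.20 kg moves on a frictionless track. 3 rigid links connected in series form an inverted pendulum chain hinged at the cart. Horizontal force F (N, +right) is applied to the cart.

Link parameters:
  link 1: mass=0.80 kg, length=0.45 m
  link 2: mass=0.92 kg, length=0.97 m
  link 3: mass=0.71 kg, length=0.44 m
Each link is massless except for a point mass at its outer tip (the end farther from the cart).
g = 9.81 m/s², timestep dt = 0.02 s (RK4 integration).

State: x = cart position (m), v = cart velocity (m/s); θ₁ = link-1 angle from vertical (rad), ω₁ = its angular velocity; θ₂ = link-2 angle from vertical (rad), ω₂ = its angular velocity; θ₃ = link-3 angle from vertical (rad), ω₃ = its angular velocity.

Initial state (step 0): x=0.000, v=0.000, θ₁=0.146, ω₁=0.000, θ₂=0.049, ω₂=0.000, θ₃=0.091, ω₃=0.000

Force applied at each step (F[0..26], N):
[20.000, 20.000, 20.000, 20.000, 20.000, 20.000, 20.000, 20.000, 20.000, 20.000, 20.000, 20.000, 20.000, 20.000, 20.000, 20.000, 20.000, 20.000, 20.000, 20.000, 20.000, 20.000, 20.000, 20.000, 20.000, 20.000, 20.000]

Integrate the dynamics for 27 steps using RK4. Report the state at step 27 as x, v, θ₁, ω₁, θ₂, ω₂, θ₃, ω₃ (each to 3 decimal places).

apply F[0]=+20.000 → step 1: x=0.003, v=0.267, θ₁=0.142, ω₁=-0.426, θ₂=0.048, ω₂=-0.076, θ₃=0.091, ω₃=0.039
apply F[1]=+20.000 → step 2: x=0.011, v=0.539, θ₁=0.129, ω₁=-0.876, θ₂=0.046, ω₂=-0.146, θ₃=0.093, ω₃=0.079
apply F[2]=+20.000 → step 3: x=0.024, v=0.821, θ₁=0.106, ω₁=-1.376, θ₂=0.042, ω₂=-0.204, θ₃=0.095, ω₃=0.121
apply F[3]=+20.000 → step 4: x=0.044, v=1.118, θ₁=0.073, ω₁=-1.950, θ₂=0.038, ω₂=-0.243, θ₃=0.097, ω₃=0.164
apply F[4]=+20.000 → step 5: x=0.069, v=1.434, θ₁=0.028, ω₁=-2.616, θ₂=0.033, ω₂=-0.260, θ₃=0.101, ω₃=0.206
apply F[5]=+20.000 → step 6: x=0.101, v=1.767, θ₁=-0.032, ω₁=-3.371, θ₂=0.028, ω₂=-0.256, θ₃=0.106, ω₃=0.239
apply F[6]=+20.000 → step 7: x=0.140, v=2.105, θ₁=-0.107, ω₁=-4.166, θ₂=0.023, ω₂=-0.248, θ₃=0.111, ω₃=0.252
apply F[7]=+20.000 → step 8: x=0.185, v=2.426, θ₁=-0.198, ω₁=-4.903, θ₂=0.018, ω₂=-0.268, θ₃=0.115, ω₃=0.238
apply F[8]=+20.000 → step 9: x=0.237, v=2.704, θ₁=-0.302, ω₁=-5.485, θ₂=0.012, ω₂=-0.349, θ₃=0.120, ω₃=0.194
apply F[9]=+20.000 → step 10: x=0.293, v=2.931, θ₁=-0.416, ω₁=-5.882, θ₂=0.003, ω₂=-0.504, θ₃=0.123, ω₃=0.130
apply F[10]=+20.000 → step 11: x=0.354, v=3.110, θ₁=-0.537, ω₁=-6.128, θ₂=-0.009, ω₂=-0.726, θ₃=0.125, ω₃=0.054
apply F[11]=+20.000 → step 12: x=0.417, v=3.252, θ₁=-0.661, ω₁=-6.276, θ₂=-0.026, ω₂=-0.999, θ₃=0.125, ω₃=-0.028
apply F[12]=+20.000 → step 13: x=0.483, v=3.365, θ₁=-0.787, ω₁=-6.365, θ₂=-0.049, ω₂=-1.308, θ₃=0.124, ω₃=-0.116
apply F[13]=+20.000 → step 14: x=0.552, v=3.454, θ₁=-0.915, ω₁=-6.420, θ₂=-0.079, ω₂=-1.646, θ₃=0.121, ω₃=-0.209
apply F[14]=+20.000 → step 15: x=0.621, v=3.524, θ₁=-1.044, ω₁=-6.451, θ₂=-0.115, ω₂=-2.005, θ₃=0.115, ω₃=-0.312
apply F[15]=+20.000 → step 16: x=0.693, v=3.578, θ₁=-1.173, ω₁=-6.460, θ₂=-0.159, ω₂=-2.382, θ₃=0.108, ω₃=-0.427
apply F[16]=+20.000 → step 17: x=0.765, v=3.618, θ₁=-1.302, ω₁=-6.444, θ₂=-0.211, ω₂=-2.774, θ₃=0.098, ω₃=-0.559
apply F[17]=+20.000 → step 18: x=0.837, v=3.648, θ₁=-1.431, ω₁=-6.395, θ₂=-0.270, ω₂=-3.178, θ₃=0.085, ω₃=-0.716
apply F[18]=+20.000 → step 19: x=0.910, v=3.671, θ₁=-1.558, ω₁=-6.302, θ₂=-0.338, ω₂=-3.589, θ₃=0.069, ω₃=-0.906
apply F[19]=+20.000 → step 20: x=0.984, v=3.692, θ₁=-1.682, ω₁=-6.149, θ₂=-0.414, ω₂=-4.004, θ₃=0.049, ω₃=-1.138
apply F[20]=+20.000 → step 21: x=1.058, v=3.716, θ₁=-1.803, ω₁=-5.917, θ₂=-0.498, ω₂=-4.417, θ₃=0.023, ω₃=-1.423
apply F[21]=+20.000 → step 22: x=1.133, v=3.749, θ₁=-1.918, ω₁=-5.584, θ₂=-0.590, ω₂=-4.823, θ₃=-0.008, ω₃=-1.774
apply F[22]=+20.000 → step 23: x=1.208, v=3.795, θ₁=-2.026, ω₁=-5.127, θ₂=-0.691, ω₂=-5.213, θ₃=-0.048, ω₃=-2.204
apply F[23]=+20.000 → step 24: x=1.285, v=3.859, θ₁=-2.123, ω₁=-4.526, θ₂=-0.799, ω₂=-5.580, θ₃=-0.097, ω₃=-2.726
apply F[24]=+20.000 → step 25: x=1.363, v=3.941, θ₁=-2.206, ω₁=-3.769, θ₂=-0.914, ω₂=-5.918, θ₃=-0.158, ω₃=-3.350
apply F[25]=+20.000 → step 26: x=1.442, v=4.036, θ₁=-2.272, ω₁=-2.855, θ₂=-1.035, ω₂=-6.225, θ₃=-0.232, ω₃=-4.087
apply F[26]=+20.000 → step 27: x=1.524, v=4.135, θ₁=-2.319, ω₁=-1.801, θ₂=-1.163, ω₂=-6.502, θ₃=-0.322, ω₃=-4.952

Answer: x=1.524, v=4.135, θ₁=-2.319, ω₁=-1.801, θ₂=-1.163, ω₂=-6.502, θ₃=-0.322, ω₃=-4.952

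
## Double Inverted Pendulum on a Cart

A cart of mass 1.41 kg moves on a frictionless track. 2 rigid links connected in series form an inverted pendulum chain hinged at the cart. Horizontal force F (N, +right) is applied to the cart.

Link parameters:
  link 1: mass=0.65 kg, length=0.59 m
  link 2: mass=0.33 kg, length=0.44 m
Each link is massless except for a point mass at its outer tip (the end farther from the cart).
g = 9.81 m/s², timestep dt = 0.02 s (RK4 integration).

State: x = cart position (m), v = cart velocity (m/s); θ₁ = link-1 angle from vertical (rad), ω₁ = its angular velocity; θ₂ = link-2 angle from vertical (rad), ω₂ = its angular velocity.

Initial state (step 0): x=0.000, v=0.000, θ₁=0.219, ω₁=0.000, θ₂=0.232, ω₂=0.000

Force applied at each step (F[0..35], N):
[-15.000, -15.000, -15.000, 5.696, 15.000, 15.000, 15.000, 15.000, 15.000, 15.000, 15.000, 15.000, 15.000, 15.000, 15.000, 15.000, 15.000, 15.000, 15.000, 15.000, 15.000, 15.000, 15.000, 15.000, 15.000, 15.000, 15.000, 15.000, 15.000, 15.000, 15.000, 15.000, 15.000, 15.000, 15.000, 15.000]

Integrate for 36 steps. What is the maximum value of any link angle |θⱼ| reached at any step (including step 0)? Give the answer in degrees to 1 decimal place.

Answer: 145.9°

Derivation:
apply F[0]=-15.000 → step 1: x=-0.002, v=-0.234, θ₁=0.224, ω₁=0.458, θ₂=0.232, ω₂=0.005
apply F[1]=-15.000 → step 2: x=-0.009, v=-0.468, θ₁=0.237, ω₁=0.919, θ₂=0.232, ω₂=0.007
apply F[2]=-15.000 → step 3: x=-0.021, v=-0.700, θ₁=0.260, ω₁=1.385, θ₂=0.232, ω₂=0.000
apply F[3]=+5.696 → step 4: x=-0.035, v=-0.653, θ₁=0.288, ω₁=1.404, θ₂=0.232, ω₂=-0.025
apply F[4]=+15.000 → step 5: x=-0.046, v=-0.485, θ₁=0.315, ω₁=1.244, θ₂=0.231, ω₂=-0.077
apply F[5]=+15.000 → step 6: x=-0.054, v=-0.322, θ₁=0.338, ω₁=1.107, θ₂=0.229, ω₂=-0.150
apply F[6]=+15.000 → step 7: x=-0.059, v=-0.162, θ₁=0.359, ω₁=0.990, θ₂=0.225, ω₂=-0.244
apply F[7]=+15.000 → step 8: x=-0.061, v=-0.006, θ₁=0.378, ω₁=0.891, θ₂=0.219, ω₂=-0.357
apply F[8]=+15.000 → step 9: x=-0.059, v=0.147, θ₁=0.395, ω₁=0.808, θ₂=0.211, ω₂=-0.490
apply F[9]=+15.000 → step 10: x=-0.055, v=0.298, θ₁=0.410, ω₁=0.740, θ₂=0.199, ω₂=-0.642
apply F[10]=+15.000 → step 11: x=-0.047, v=0.447, θ₁=0.425, ω₁=0.686, θ₂=0.185, ω₂=-0.816
apply F[11]=+15.000 → step 12: x=-0.037, v=0.595, θ₁=0.438, ω₁=0.645, θ₂=0.166, ω₂=-1.010
apply F[12]=+15.000 → step 13: x=-0.023, v=0.741, θ₁=0.450, ω₁=0.614, θ₂=0.144, ω₂=-1.227
apply F[13]=+15.000 → step 14: x=-0.007, v=0.886, θ₁=0.462, ω₁=0.593, θ₂=0.117, ω₂=-1.468
apply F[14]=+15.000 → step 15: x=0.012, v=1.032, θ₁=0.474, ω₁=0.581, θ₂=0.085, ω₂=-1.732
apply F[15]=+15.000 → step 16: x=0.034, v=1.177, θ₁=0.486, ω₁=0.576, θ₂=0.048, ω₂=-2.022
apply F[16]=+15.000 → step 17: x=0.059, v=1.323, θ₁=0.497, ω₁=0.575, θ₂=0.004, ω₂=-2.335
apply F[17]=+15.000 → step 18: x=0.087, v=1.469, θ₁=0.509, ω₁=0.575, θ₂=-0.046, ω₂=-2.674
apply F[18]=+15.000 → step 19: x=0.118, v=1.617, θ₁=0.520, ω₁=0.573, θ₂=-0.103, ω₂=-3.034
apply F[19]=+15.000 → step 20: x=0.152, v=1.766, θ₁=0.532, ω₁=0.565, θ₂=-0.167, ω₂=-3.416
apply F[20]=+15.000 → step 21: x=0.189, v=1.917, θ₁=0.543, ω₁=0.545, θ₂=-0.240, ω₂=-3.817
apply F[21]=+15.000 → step 22: x=0.228, v=2.070, θ₁=0.553, ω₁=0.508, θ₂=-0.320, ω₂=-4.235
apply F[22]=+15.000 → step 23: x=0.271, v=2.224, θ₁=0.563, ω₁=0.449, θ₂=-0.409, ω₂=-4.668
apply F[23]=+15.000 → step 24: x=0.317, v=2.380, θ₁=0.571, ω₁=0.361, θ₂=-0.507, ω₂=-5.117
apply F[24]=+15.000 → step 25: x=0.367, v=2.536, θ₁=0.577, ω₁=0.239, θ₂=-0.614, ω₂=-5.583
apply F[25]=+15.000 → step 26: x=0.419, v=2.692, θ₁=0.580, ω₁=0.076, θ₂=-0.730, ω₂=-6.069
apply F[26]=+15.000 → step 27: x=0.474, v=2.847, θ₁=0.580, ω₁=-0.133, θ₂=-0.857, ω₂=-6.579
apply F[27]=+15.000 → step 28: x=0.533, v=2.999, θ₁=0.575, ω₁=-0.394, θ₂=-0.994, ω₂=-7.119
apply F[28]=+15.000 → step 29: x=0.594, v=3.149, θ₁=0.564, ω₁=-0.712, θ₂=-1.142, ω₂=-7.694
apply F[29]=+15.000 → step 30: x=0.659, v=3.295, θ₁=0.546, ω₁=-1.092, θ₂=-1.302, ω₂=-8.309
apply F[30]=+15.000 → step 31: x=0.726, v=3.435, θ₁=0.520, ω₁=-1.536, θ₂=-1.475, ω₂=-8.967
apply F[31]=+15.000 → step 32: x=0.796, v=3.570, θ₁=0.484, ω₁=-2.042, θ₂=-1.661, ω₂=-9.663
apply F[32]=+15.000 → step 33: x=0.869, v=3.701, θ₁=0.438, ω₁=-2.603, θ₂=-1.861, ω₂=-10.386
apply F[33]=+15.000 → step 34: x=0.944, v=3.829, θ₁=0.380, ω₁=-3.201, θ₂=-2.076, ω₂=-11.107
apply F[34]=+15.000 → step 35: x=1.022, v=3.961, θ₁=0.310, ω₁=-3.811, θ₂=-2.305, ω₂=-11.781
apply F[35]=+15.000 → step 36: x=1.103, v=4.103, θ₁=0.227, ω₁=-4.398, θ₂=-2.547, ω₂=-12.343
Max |angle| over trajectory = 2.547 rad = 145.9°.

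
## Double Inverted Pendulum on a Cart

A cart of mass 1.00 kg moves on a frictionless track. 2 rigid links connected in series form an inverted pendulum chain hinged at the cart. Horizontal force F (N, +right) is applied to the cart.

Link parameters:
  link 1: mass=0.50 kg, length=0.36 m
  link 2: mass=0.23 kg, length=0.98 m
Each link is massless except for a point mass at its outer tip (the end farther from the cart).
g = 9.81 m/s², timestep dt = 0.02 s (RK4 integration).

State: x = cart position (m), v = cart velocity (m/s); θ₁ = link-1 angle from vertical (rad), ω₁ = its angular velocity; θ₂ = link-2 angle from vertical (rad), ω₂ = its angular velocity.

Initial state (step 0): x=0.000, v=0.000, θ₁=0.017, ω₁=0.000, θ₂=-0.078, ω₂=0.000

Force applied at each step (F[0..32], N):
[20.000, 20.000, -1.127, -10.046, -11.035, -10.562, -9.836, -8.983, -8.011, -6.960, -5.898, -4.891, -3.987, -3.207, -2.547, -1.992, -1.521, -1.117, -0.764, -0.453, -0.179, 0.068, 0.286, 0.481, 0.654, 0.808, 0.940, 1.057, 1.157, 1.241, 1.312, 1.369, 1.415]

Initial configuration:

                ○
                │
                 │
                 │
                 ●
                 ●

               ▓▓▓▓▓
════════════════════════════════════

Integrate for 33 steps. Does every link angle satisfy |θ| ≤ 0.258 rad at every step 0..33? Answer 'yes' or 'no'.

Answer: yes

Derivation:
apply F[0]=+20.000 → step 1: x=0.004, v=0.398, θ₁=0.006, ω₁=-1.075, θ₂=-0.078, ω₂=-0.027
apply F[1]=+20.000 → step 2: x=0.016, v=0.799, θ₁=-0.026, ω₁=-2.178, θ₂=-0.079, ω₂=-0.045
apply F[2]=-1.127 → step 3: x=0.032, v=0.782, θ₁=-0.069, ω₁=-2.150, θ₂=-0.080, ω₂=-0.053
apply F[3]=-10.046 → step 4: x=0.045, v=0.593, θ₁=-0.108, ω₁=-1.679, θ₂=-0.081, ω₂=-0.050
apply F[4]=-11.035 → step 5: x=0.055, v=0.391, θ₁=-0.136, ω₁=-1.198, θ₂=-0.082, ω₂=-0.038
apply F[5]=-10.562 → step 6: x=0.061, v=0.203, θ₁=-0.156, ω₁=-0.778, θ₂=-0.083, ω₂=-0.017
apply F[6]=-9.836 → step 7: x=0.064, v=0.032, θ₁=-0.168, ω₁=-0.420, θ₂=-0.083, ω₂=0.009
apply F[7]=-8.983 → step 8: x=0.063, v=-0.121, θ₁=-0.173, ω₁=-0.120, θ₂=-0.082, ω₂=0.037
apply F[8]=-8.011 → step 9: x=0.059, v=-0.254, θ₁=-0.173, ω₁=0.125, θ₂=-0.081, ω₂=0.067
apply F[9]=-6.960 → step 10: x=0.053, v=-0.367, θ₁=-0.169, ω₁=0.316, θ₂=-0.079, ω₂=0.096
apply F[10]=-5.898 → step 11: x=0.044, v=-0.460, θ₁=-0.161, ω₁=0.459, θ₂=-0.077, ω₂=0.122
apply F[11]=-4.891 → step 12: x=0.035, v=-0.535, θ₁=-0.151, ω₁=0.559, θ₂=-0.075, ω₂=0.147
apply F[12]=-3.987 → step 13: x=0.023, v=-0.593, θ₁=-0.139, ω₁=0.623, θ₂=-0.071, ω₂=0.168
apply F[13]=-3.207 → step 14: x=0.011, v=-0.638, θ₁=-0.126, ω₁=0.659, θ₂=-0.068, ω₂=0.187
apply F[14]=-2.547 → step 15: x=-0.002, v=-0.672, θ₁=-0.113, ω₁=0.674, θ₂=-0.064, ω₂=0.202
apply F[15]=-1.992 → step 16: x=-0.016, v=-0.697, θ₁=-0.100, ω₁=0.673, θ₂=-0.060, ω₂=0.215
apply F[16]=-1.521 → step 17: x=-0.030, v=-0.714, θ₁=-0.086, ω₁=0.662, θ₂=-0.055, ω₂=0.225
apply F[17]=-1.117 → step 18: x=-0.044, v=-0.726, θ₁=-0.073, ω₁=0.643, θ₂=-0.051, ω₂=0.233
apply F[18]=-0.764 → step 19: x=-0.059, v=-0.731, θ₁=-0.061, ω₁=0.618, θ₂=-0.046, ω₂=0.238
apply F[19]=-0.453 → step 20: x=-0.074, v=-0.733, θ₁=-0.049, ω₁=0.589, θ₂=-0.041, ω₂=0.241
apply F[20]=-0.179 → step 21: x=-0.088, v=-0.730, θ₁=-0.037, ω₁=0.558, θ₂=-0.037, ω₂=0.242
apply F[21]=+0.068 → step 22: x=-0.103, v=-0.724, θ₁=-0.026, ω₁=0.525, θ₂=-0.032, ω₂=0.242
apply F[22]=+0.286 → step 23: x=-0.117, v=-0.716, θ₁=-0.016, ω₁=0.491, θ₂=-0.027, ω₂=0.240
apply F[23]=+0.481 → step 24: x=-0.131, v=-0.704, θ₁=-0.007, ω₁=0.457, θ₂=-0.022, ω₂=0.236
apply F[24]=+0.654 → step 25: x=-0.145, v=-0.691, θ₁=0.002, ω₁=0.422, θ₂=-0.017, ω₂=0.231
apply F[25]=+0.808 → step 26: x=-0.159, v=-0.676, θ₁=0.010, ω₁=0.388, θ₂=-0.013, ω₂=0.225
apply F[26]=+0.940 → step 27: x=-0.172, v=-0.659, θ₁=0.017, ω₁=0.355, θ₂=-0.008, ω₂=0.218
apply F[27]=+1.057 → step 28: x=-0.185, v=-0.641, θ₁=0.024, ω₁=0.323, θ₂=-0.004, ω₂=0.210
apply F[28]=+1.157 → step 29: x=-0.198, v=-0.621, θ₁=0.030, ω₁=0.291, θ₂=-0.000, ω₂=0.201
apply F[29]=+1.241 → step 30: x=-0.210, v=-0.601, θ₁=0.036, ω₁=0.261, θ₂=0.004, ω₂=0.192
apply F[30]=+1.312 → step 31: x=-0.222, v=-0.581, θ₁=0.041, ω₁=0.233, θ₂=0.008, ω₂=0.183
apply F[31]=+1.369 → step 32: x=-0.233, v=-0.559, θ₁=0.045, ω₁=0.206, θ₂=0.011, ω₂=0.173
apply F[32]=+1.415 → step 33: x=-0.244, v=-0.538, θ₁=0.049, ω₁=0.180, θ₂=0.015, ω₂=0.163
Max |angle| over trajectory = 0.173 rad; bound = 0.258 → within bound.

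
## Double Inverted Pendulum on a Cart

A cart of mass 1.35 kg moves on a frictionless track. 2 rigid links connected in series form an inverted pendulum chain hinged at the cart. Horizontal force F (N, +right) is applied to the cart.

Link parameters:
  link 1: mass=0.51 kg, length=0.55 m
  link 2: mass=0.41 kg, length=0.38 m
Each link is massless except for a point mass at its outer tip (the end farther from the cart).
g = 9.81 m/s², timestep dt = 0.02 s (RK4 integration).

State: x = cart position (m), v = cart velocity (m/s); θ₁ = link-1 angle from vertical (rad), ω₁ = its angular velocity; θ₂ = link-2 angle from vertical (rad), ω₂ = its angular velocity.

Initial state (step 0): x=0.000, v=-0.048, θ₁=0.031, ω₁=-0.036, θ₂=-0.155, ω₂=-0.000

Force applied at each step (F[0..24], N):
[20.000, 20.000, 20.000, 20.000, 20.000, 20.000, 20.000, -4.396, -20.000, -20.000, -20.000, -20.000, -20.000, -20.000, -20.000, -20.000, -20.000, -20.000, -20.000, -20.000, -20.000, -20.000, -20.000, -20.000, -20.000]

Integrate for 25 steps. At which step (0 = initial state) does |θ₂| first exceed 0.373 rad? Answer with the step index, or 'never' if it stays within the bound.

apply F[0]=+20.000 → step 1: x=0.002, v=0.244, θ₁=0.026, ω₁=-0.505, θ₂=-0.157, ω₂=-0.173
apply F[1]=+20.000 → step 2: x=0.010, v=0.538, θ₁=0.011, ω₁=-0.984, θ₂=-0.162, ω₂=-0.333
apply F[2]=+20.000 → step 3: x=0.024, v=0.835, θ₁=-0.014, ω₁=-1.481, θ₂=-0.170, ω₂=-0.469
apply F[3]=+20.000 → step 4: x=0.043, v=1.134, θ₁=-0.049, ω₁=-2.005, θ₂=-0.180, ω₂=-0.572
apply F[4]=+20.000 → step 5: x=0.069, v=1.436, θ₁=-0.094, ω₁=-2.558, θ₂=-0.193, ω₂=-0.635
apply F[5]=+20.000 → step 6: x=0.101, v=1.737, θ₁=-0.151, ω₁=-3.138, θ₂=-0.206, ω₂=-0.661
apply F[6]=+20.000 → step 7: x=0.138, v=2.034, θ₁=-0.220, ω₁=-3.734, θ₂=-0.219, ω₂=-0.663
apply F[7]=-4.396 → step 8: x=0.178, v=1.978, θ₁=-0.294, ω₁=-3.727, θ₂=-0.232, ω₂=-0.656
apply F[8]=-20.000 → step 9: x=0.215, v=1.710, θ₁=-0.366, ω₁=-3.401, θ₂=-0.245, ω₂=-0.598
apply F[9]=-20.000 → step 10: x=0.247, v=1.456, θ₁=-0.431, ω₁=-3.147, θ₂=-0.256, ω₂=-0.486
apply F[10]=-20.000 → step 11: x=0.274, v=1.213, θ₁=-0.492, ω₁=-2.960, θ₂=-0.264, ω₂=-0.319
apply F[11]=-20.000 → step 12: x=0.296, v=0.979, θ₁=-0.550, ω₁=-2.835, θ₂=-0.268, ω₂=-0.098
apply F[12]=-20.000 → step 13: x=0.313, v=0.753, θ₁=-0.606, ω₁=-2.765, θ₂=-0.267, ω₂=0.174
apply F[13]=-20.000 → step 14: x=0.326, v=0.532, θ₁=-0.661, ω₁=-2.743, θ₂=-0.261, ω₂=0.492
apply F[14]=-20.000 → step 15: x=0.334, v=0.313, θ₁=-0.716, ω₁=-2.762, θ₂=-0.247, ω₂=0.851
apply F[15]=-20.000 → step 16: x=0.338, v=0.096, θ₁=-0.771, ω₁=-2.815, θ₂=-0.226, ω₂=1.243
apply F[16]=-20.000 → step 17: x=0.338, v=-0.123, θ₁=-0.828, ω₁=-2.893, θ₂=-0.197, ω₂=1.661
apply F[17]=-20.000 → step 18: x=0.333, v=-0.344, θ₁=-0.887, ω₁=-2.990, θ₂=-0.160, ω₂=2.093
apply F[18]=-20.000 → step 19: x=0.324, v=-0.570, θ₁=-0.948, ω₁=-3.096, θ₂=-0.114, ω₂=2.531
apply F[19]=-20.000 → step 20: x=0.310, v=-0.799, θ₁=-1.011, ω₁=-3.207, θ₂=-0.059, ω₂=2.965
apply F[20]=-20.000 → step 21: x=0.292, v=-1.034, θ₁=-1.076, ω₁=-3.317, θ₂=0.005, ω₂=3.389
apply F[21]=-20.000 → step 22: x=0.269, v=-1.272, θ₁=-1.144, ω₁=-3.422, θ₂=0.077, ω₂=3.799
apply F[22]=-20.000 → step 23: x=0.241, v=-1.514, θ₁=-1.213, ω₁=-3.522, θ₂=0.157, ω₂=4.195
apply F[23]=-20.000 → step 24: x=0.208, v=-1.758, θ₁=-1.285, ω₁=-3.617, θ₂=0.245, ω₂=4.577
apply F[24]=-20.000 → step 25: x=0.171, v=-2.002, θ₁=-1.358, ω₁=-3.709, θ₂=0.340, ω₂=4.948
max |θ₂| = 0.340 ≤ 0.373 over all 26 states.

Answer: never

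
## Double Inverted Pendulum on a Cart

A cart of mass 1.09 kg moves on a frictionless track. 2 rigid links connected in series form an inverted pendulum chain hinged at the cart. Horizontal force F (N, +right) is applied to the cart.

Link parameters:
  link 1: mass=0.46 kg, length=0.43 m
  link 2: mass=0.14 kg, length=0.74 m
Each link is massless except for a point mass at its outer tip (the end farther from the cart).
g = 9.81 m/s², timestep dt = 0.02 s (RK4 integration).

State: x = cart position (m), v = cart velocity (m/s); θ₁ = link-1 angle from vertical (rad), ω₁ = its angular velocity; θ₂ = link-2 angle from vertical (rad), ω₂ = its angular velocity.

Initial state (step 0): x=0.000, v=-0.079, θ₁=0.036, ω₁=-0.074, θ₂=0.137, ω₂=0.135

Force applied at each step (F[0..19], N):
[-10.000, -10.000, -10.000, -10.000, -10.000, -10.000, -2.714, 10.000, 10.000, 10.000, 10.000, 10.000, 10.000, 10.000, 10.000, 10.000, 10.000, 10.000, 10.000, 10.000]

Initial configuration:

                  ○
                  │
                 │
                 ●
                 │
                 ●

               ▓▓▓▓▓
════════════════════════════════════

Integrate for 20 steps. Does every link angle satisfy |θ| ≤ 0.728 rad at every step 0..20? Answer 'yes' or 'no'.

Answer: no

Derivation:
apply F[0]=-10.000 → step 1: x=-0.003, v=-0.266, θ₁=0.039, ω₁=0.365, θ₂=0.140, ω₂=0.169
apply F[1]=-10.000 → step 2: x=-0.011, v=-0.454, θ₁=0.051, ω₁=0.809, θ₂=0.144, ω₂=0.200
apply F[2]=-10.000 → step 3: x=-0.022, v=-0.643, θ₁=0.071, ω₁=1.265, θ₂=0.148, ω₂=0.227
apply F[3]=-10.000 → step 4: x=-0.036, v=-0.834, θ₁=0.101, ω₁=1.739, θ₂=0.153, ω₂=0.245
apply F[4]=-10.000 → step 5: x=-0.055, v=-1.027, θ₁=0.141, ω₁=2.235, θ₂=0.158, ω₂=0.254
apply F[5]=-10.000 → step 6: x=-0.077, v=-1.220, θ₁=0.191, ω₁=2.753, θ₂=0.163, ω₂=0.253
apply F[6]=-2.714 → step 7: x=-0.103, v=-1.283, θ₁=0.248, ω₁=2.998, θ₂=0.168, ω₂=0.243
apply F[7]=+10.000 → step 8: x=-0.127, v=-1.123, θ₁=0.306, ω₁=2.779, θ₂=0.172, ω₂=0.213
apply F[8]=+10.000 → step 9: x=-0.147, v=-0.971, θ₁=0.360, ω₁=2.612, θ₂=0.176, ω₂=0.165
apply F[9]=+10.000 → step 10: x=-0.165, v=-0.824, θ₁=0.411, ω₁=2.493, θ₂=0.179, ω₂=0.100
apply F[10]=+10.000 → step 11: x=-0.180, v=-0.683, θ₁=0.460, ω₁=2.419, θ₂=0.180, ω₂=0.018
apply F[11]=+10.000 → step 12: x=-0.193, v=-0.546, θ₁=0.508, ω₁=2.387, θ₂=0.179, ω₂=-0.078
apply F[12]=+10.000 → step 13: x=-0.202, v=-0.413, θ₁=0.556, ω₁=2.393, θ₂=0.177, ω₂=-0.188
apply F[13]=+10.000 → step 14: x=-0.209, v=-0.283, θ₁=0.604, ω₁=2.435, θ₂=0.172, ω₂=-0.311
apply F[14]=+10.000 → step 15: x=-0.214, v=-0.155, θ₁=0.653, ω₁=2.510, θ₂=0.164, ω₂=-0.445
apply F[15]=+10.000 → step 16: x=-0.216, v=-0.028, θ₁=0.704, ω₁=2.615, θ₂=0.154, ω₂=-0.587
apply F[16]=+10.000 → step 17: x=-0.215, v=0.099, θ₁=0.758, ω₁=2.747, θ₂=0.141, ω₂=-0.736
apply F[17]=+10.000 → step 18: x=-0.212, v=0.227, θ₁=0.815, ω₁=2.905, θ₂=0.125, ω₂=-0.889
apply F[18]=+10.000 → step 19: x=-0.206, v=0.357, θ₁=0.874, ω₁=3.086, θ₂=0.105, ω₂=-1.042
apply F[19]=+10.000 → step 20: x=-0.197, v=0.490, θ₁=0.938, ω₁=3.289, θ₂=0.083, ω₂=-1.191
Max |angle| over trajectory = 0.938 rad; bound = 0.728 → exceeded.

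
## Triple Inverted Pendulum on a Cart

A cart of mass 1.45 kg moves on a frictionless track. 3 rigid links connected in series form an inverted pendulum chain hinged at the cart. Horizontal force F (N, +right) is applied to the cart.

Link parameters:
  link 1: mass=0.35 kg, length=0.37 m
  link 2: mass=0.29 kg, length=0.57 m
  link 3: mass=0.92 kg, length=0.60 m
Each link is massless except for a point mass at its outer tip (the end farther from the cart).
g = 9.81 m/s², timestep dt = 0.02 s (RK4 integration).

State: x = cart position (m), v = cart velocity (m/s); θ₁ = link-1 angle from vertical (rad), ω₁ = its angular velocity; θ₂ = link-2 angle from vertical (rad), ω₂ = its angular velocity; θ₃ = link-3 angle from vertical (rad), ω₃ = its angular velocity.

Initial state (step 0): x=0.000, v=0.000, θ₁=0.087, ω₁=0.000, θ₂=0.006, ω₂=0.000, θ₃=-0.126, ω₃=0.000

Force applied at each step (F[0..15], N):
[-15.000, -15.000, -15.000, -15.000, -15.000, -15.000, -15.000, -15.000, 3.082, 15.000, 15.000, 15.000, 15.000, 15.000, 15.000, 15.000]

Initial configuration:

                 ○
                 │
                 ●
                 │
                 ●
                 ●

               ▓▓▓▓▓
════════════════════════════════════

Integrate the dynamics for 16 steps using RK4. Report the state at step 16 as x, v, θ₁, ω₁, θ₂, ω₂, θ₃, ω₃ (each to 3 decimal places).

apply F[0]=-15.000 → step 1: x=-0.002, v=-0.223, θ₁=0.095, ω₁=0.772, θ₂=0.006, ω₂=0.011, θ₃=-0.127, ω₃=-0.148
apply F[1]=-15.000 → step 2: x=-0.009, v=-0.446, θ₁=0.118, ω₁=1.563, θ₂=0.006, ω₂=0.005, θ₃=-0.132, ω₃=-0.285
apply F[2]=-15.000 → step 3: x=-0.020, v=-0.671, θ₁=0.157, ω₁=2.379, θ₂=0.006, ω₂=-0.026, θ₃=-0.139, ω₃=-0.401
apply F[3]=-15.000 → step 4: x=-0.036, v=-0.893, θ₁=0.213, ω₁=3.193, θ₂=0.005, ω₂=-0.073, θ₃=-0.148, ω₃=-0.481
apply F[4]=-15.000 → step 5: x=-0.056, v=-1.108, θ₁=0.285, ω₁=3.953, θ₂=0.003, ω₂=-0.106, θ₃=-0.158, ω₃=-0.514
apply F[5]=-15.000 → step 6: x=-0.080, v=-1.311, θ₁=0.371, ω₁=4.605, θ₂=0.001, ω₂=-0.086, θ₃=-0.168, ω₃=-0.501
apply F[6]=-15.000 → step 7: x=-0.108, v=-1.498, θ₁=0.468, ω₁=5.126, θ₂=0.000, ω₂=0.020, θ₃=-0.177, ω₃=-0.452
apply F[7]=-15.000 → step 8: x=-0.140, v=-1.669, θ₁=0.575, ω₁=5.529, θ₂=0.003, ω₂=0.221, θ₃=-0.186, ω₃=-0.380
apply F[8]=+3.082 → step 9: x=-0.173, v=-1.615, θ₁=0.686, ω₁=5.642, θ₂=0.008, ω₂=0.289, θ₃=-0.193, ω₃=-0.360
apply F[9]=+15.000 → step 10: x=-0.203, v=-1.419, θ₁=0.800, ω₁=5.676, θ₂=0.013, ω₂=0.221, θ₃=-0.201, ω₃=-0.375
apply F[10]=+15.000 → step 11: x=-0.229, v=-1.222, θ₁=0.914, ω₁=5.777, θ₂=0.017, ω₂=0.161, θ₃=-0.208, ω₃=-0.386
apply F[11]=+15.000 → step 12: x=-0.252, v=-1.021, θ₁=1.031, ω₁=5.935, θ₂=0.019, ω₂=0.122, θ₃=-0.216, ω₃=-0.391
apply F[12]=+15.000 → step 13: x=-0.270, v=-0.815, θ₁=1.152, ω₁=6.149, θ₂=0.022, ω₂=0.116, θ₃=-0.224, ω₃=-0.392
apply F[13]=+15.000 → step 14: x=-0.284, v=-0.602, θ₁=1.277, ω₁=6.424, θ₂=0.024, ω₂=0.157, θ₃=-0.232, ω₃=-0.387
apply F[14]=+15.000 → step 15: x=-0.294, v=-0.380, θ₁=1.409, ω₁=6.771, θ₂=0.028, ω₂=0.260, θ₃=-0.239, ω₃=-0.381
apply F[15]=+15.000 → step 16: x=-0.299, v=-0.146, θ₁=1.549, ω₁=7.209, θ₂=0.035, ω₂=0.449, θ₃=-0.247, ω₃=-0.374

Answer: x=-0.299, v=-0.146, θ₁=1.549, ω₁=7.209, θ₂=0.035, ω₂=0.449, θ₃=-0.247, ω₃=-0.374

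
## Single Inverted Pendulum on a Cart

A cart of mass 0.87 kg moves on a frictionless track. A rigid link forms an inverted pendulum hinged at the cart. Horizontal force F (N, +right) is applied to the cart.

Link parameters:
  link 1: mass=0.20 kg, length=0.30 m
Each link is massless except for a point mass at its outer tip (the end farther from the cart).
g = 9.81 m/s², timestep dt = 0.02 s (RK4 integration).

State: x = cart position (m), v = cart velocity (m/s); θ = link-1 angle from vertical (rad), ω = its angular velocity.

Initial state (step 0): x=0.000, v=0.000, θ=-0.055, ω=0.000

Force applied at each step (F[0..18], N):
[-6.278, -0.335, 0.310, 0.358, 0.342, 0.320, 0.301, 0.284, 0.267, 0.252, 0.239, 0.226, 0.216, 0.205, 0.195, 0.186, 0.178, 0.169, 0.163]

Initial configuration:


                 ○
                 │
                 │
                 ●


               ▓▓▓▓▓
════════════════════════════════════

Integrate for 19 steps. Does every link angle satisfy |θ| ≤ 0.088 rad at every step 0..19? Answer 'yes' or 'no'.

Answer: yes

Derivation:
apply F[0]=-6.278 → step 1: x=-0.001, v=-0.142, θ=-0.051, ω=0.437
apply F[1]=-0.335 → step 2: x=-0.004, v=-0.147, θ=-0.042, ω=0.426
apply F[2]=+0.310 → step 3: x=-0.007, v=-0.139, θ=-0.034, ω=0.371
apply F[3]=+0.358 → step 4: x=-0.010, v=-0.129, θ=-0.027, ω=0.319
apply F[4]=+0.342 → step 5: x=-0.012, v=-0.120, θ=-0.021, ω=0.274
apply F[5]=+0.320 → step 6: x=-0.015, v=-0.112, θ=-0.016, ω=0.234
apply F[6]=+0.301 → step 7: x=-0.017, v=-0.104, θ=-0.012, ω=0.200
apply F[7]=+0.284 → step 8: x=-0.019, v=-0.097, θ=-0.008, ω=0.170
apply F[8]=+0.267 → step 9: x=-0.021, v=-0.091, θ=-0.005, ω=0.145
apply F[9]=+0.252 → step 10: x=-0.022, v=-0.085, θ=-0.002, ω=0.122
apply F[10]=+0.239 → step 11: x=-0.024, v=-0.079, θ=-0.000, ω=0.103
apply F[11]=+0.226 → step 12: x=-0.026, v=-0.074, θ=0.002, ω=0.086
apply F[12]=+0.216 → step 13: x=-0.027, v=-0.069, θ=0.003, ω=0.072
apply F[13]=+0.205 → step 14: x=-0.028, v=-0.065, θ=0.005, ω=0.060
apply F[14]=+0.195 → step 15: x=-0.030, v=-0.061, θ=0.006, ω=0.049
apply F[15]=+0.186 → step 16: x=-0.031, v=-0.057, θ=0.007, ω=0.040
apply F[16]=+0.178 → step 17: x=-0.032, v=-0.053, θ=0.007, ω=0.032
apply F[17]=+0.169 → step 18: x=-0.033, v=-0.049, θ=0.008, ω=0.025
apply F[18]=+0.163 → step 19: x=-0.034, v=-0.046, θ=0.008, ω=0.019
Max |angle| over trajectory = 0.055 rad; bound = 0.088 → within bound.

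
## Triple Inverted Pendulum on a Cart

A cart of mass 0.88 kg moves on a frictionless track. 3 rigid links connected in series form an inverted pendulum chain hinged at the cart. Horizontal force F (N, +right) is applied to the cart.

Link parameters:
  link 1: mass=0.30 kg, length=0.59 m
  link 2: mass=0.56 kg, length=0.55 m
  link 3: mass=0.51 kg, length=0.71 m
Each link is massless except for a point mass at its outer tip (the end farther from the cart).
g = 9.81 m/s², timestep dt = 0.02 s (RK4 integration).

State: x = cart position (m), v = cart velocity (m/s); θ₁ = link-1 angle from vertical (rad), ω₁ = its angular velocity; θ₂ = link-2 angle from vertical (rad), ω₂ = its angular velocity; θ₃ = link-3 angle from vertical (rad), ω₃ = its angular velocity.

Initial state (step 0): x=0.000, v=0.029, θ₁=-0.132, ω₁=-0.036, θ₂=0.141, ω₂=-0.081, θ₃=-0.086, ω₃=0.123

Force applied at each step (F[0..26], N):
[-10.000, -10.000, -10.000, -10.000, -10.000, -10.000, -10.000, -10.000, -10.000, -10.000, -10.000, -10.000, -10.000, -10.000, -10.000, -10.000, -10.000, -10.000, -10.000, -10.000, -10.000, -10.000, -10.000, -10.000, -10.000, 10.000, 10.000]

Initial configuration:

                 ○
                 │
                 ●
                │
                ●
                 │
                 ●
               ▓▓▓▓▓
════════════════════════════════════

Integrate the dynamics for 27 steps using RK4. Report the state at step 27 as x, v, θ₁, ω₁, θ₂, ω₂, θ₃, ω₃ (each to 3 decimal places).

Answer: x=-1.275, v=-1.907, θ₁=1.852, ω₁=8.685, θ₂=1.171, ω₂=-0.158, θ₃=0.198, ω₃=4.819

Derivation:
apply F[0]=-10.000 → step 1: x=-0.001, v=-0.163, θ₁=-0.133, ω₁=-0.021, θ₂=0.144, ω₂=0.359, θ₃=-0.085, ω₃=0.025
apply F[1]=-10.000 → step 2: x=-0.007, v=-0.357, θ₁=-0.133, ω₁=-0.004, θ₂=0.155, ω₂=0.799, θ₃=-0.085, ω₃=-0.072
apply F[2]=-10.000 → step 3: x=-0.016, v=-0.551, θ₁=-0.133, ω₁=0.021, θ₂=0.176, ω₂=1.240, θ₃=-0.087, ω₃=-0.170
apply F[3]=-10.000 → step 4: x=-0.029, v=-0.749, θ₁=-0.132, ω₁=0.061, θ₂=0.205, ω₂=1.676, θ₃=-0.092, ω₃=-0.266
apply F[4]=-10.000 → step 5: x=-0.046, v=-0.950, θ₁=-0.130, ω₁=0.125, θ₂=0.243, ω₂=2.101, θ₃=-0.098, ω₃=-0.358
apply F[5]=-10.000 → step 6: x=-0.067, v=-1.155, θ₁=-0.127, ω₁=0.224, θ₂=0.289, ω₂=2.504, θ₃=-0.106, ω₃=-0.443
apply F[6]=-10.000 → step 7: x=-0.092, v=-1.364, θ₁=-0.121, ω₁=0.367, θ₂=0.343, ω₂=2.876, θ₃=-0.116, ω₃=-0.515
apply F[7]=-10.000 → step 8: x=-0.121, v=-1.577, θ₁=-0.112, ω₁=0.562, θ₂=0.404, ω₂=3.208, θ₃=-0.127, ω₃=-0.571
apply F[8]=-10.000 → step 9: x=-0.155, v=-1.794, θ₁=-0.098, ω₁=0.813, θ₂=0.471, ω₂=3.497, θ₃=-0.138, ω₃=-0.608
apply F[9]=-10.000 → step 10: x=-0.193, v=-2.014, θ₁=-0.079, ω₁=1.125, θ₂=0.543, ω₂=3.737, θ₃=-0.151, ω₃=-0.623
apply F[10]=-10.000 → step 11: x=-0.236, v=-2.238, θ₁=-0.053, ω₁=1.496, θ₂=0.620, ω₂=3.925, θ₃=-0.163, ω₃=-0.615
apply F[11]=-10.000 → step 12: x=-0.283, v=-2.463, θ₁=-0.018, ω₁=1.928, θ₂=0.700, ω₂=4.056, θ₃=-0.175, ω₃=-0.583
apply F[12]=-10.000 → step 13: x=-0.334, v=-2.690, θ₁=0.025, ω₁=2.418, θ₂=0.782, ω₂=4.121, θ₃=-0.186, ω₃=-0.528
apply F[13]=-10.000 → step 14: x=-0.390, v=-2.918, θ₁=0.079, ω₁=2.965, θ₂=0.864, ω₂=4.106, θ₃=-0.196, ω₃=-0.450
apply F[14]=-10.000 → step 15: x=-0.451, v=-3.143, θ₁=0.144, ω₁=3.563, θ₂=0.945, ω₂=3.996, θ₃=-0.204, ω₃=-0.347
apply F[15]=-10.000 → step 16: x=-0.516, v=-3.360, θ₁=0.221, ω₁=4.207, θ₂=1.023, ω₂=3.770, θ₃=-0.210, ω₃=-0.221
apply F[16]=-10.000 → step 17: x=-0.585, v=-3.564, θ₁=0.312, ω₁=4.886, θ₂=1.095, ω₂=3.407, θ₃=-0.213, ω₃=-0.066
apply F[17]=-10.000 → step 18: x=-0.658, v=-3.744, θ₁=0.417, ω₁=5.591, θ₂=1.158, ω₂=2.890, θ₃=-0.212, ω₃=0.123
apply F[18]=-10.000 → step 19: x=-0.735, v=-3.884, θ₁=0.536, ω₁=6.311, θ₂=1.210, ω₂=2.211, θ₃=-0.208, ω₃=0.363
apply F[19]=-10.000 → step 20: x=-0.813, v=-3.966, θ₁=0.670, ω₁=7.032, θ₂=1.246, ω₂=1.381, θ₃=-0.197, ω₃=0.678
apply F[20]=-10.000 → step 21: x=-0.893, v=-3.963, θ₁=0.817, ω₁=7.730, θ₂=1.264, ω₂=0.452, θ₃=-0.180, ω₃=1.108
apply F[21]=-10.000 → step 22: x=-0.971, v=-3.848, θ₁=0.978, ω₁=8.343, θ₂=1.264, ω₂=-0.455, θ₃=-0.152, ω₃=1.693
apply F[22]=-10.000 → step 23: x=-1.046, v=-3.613, θ₁=1.150, ω₁=8.765, θ₂=1.248, ω₂=-1.126, θ₃=-0.111, ω₃=2.439
apply F[23]=-10.000 → step 24: x=-1.115, v=-3.296, θ₁=1.327, ω₁=8.898, θ₂=1.222, ω₂=-1.340, θ₃=-0.054, ω₃=3.266
apply F[24]=-10.000 → step 25: x=-1.178, v=-2.969, θ₁=1.504, ω₁=8.761, θ₂=1.197, ω₂=-1.049, θ₃=0.020, ω₃=4.048
apply F[25]=+10.000 → step 26: x=-1.231, v=-2.427, θ₁=1.678, ω₁=8.706, θ₂=1.180, ω₂=-0.703, θ₃=0.105, ω₃=4.465
apply F[26]=+10.000 → step 27: x=-1.275, v=-1.907, θ₁=1.852, ω₁=8.685, θ₂=1.171, ω₂=-0.158, θ₃=0.198, ω₃=4.819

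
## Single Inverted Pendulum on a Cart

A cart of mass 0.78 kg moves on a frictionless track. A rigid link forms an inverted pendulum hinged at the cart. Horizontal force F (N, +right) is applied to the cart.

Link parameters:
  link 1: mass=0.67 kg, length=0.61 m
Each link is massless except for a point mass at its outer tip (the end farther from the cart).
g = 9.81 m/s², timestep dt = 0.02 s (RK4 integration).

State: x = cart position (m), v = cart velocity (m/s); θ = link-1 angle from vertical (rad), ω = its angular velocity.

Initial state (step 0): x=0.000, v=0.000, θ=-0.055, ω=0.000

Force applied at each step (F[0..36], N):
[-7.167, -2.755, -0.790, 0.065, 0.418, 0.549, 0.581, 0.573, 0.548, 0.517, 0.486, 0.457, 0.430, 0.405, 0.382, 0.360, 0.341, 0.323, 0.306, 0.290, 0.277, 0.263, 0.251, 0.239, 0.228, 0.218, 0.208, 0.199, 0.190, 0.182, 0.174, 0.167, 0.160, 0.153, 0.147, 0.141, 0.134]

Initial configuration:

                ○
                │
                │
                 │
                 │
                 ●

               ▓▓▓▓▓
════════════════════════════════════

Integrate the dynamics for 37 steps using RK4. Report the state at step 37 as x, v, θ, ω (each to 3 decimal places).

apply F[0]=-7.167 → step 1: x=-0.002, v=-0.174, θ=-0.052, ω=0.268
apply F[1]=-2.755 → step 2: x=-0.006, v=-0.236, θ=-0.046, ω=0.354
apply F[2]=-0.790 → step 3: x=-0.011, v=-0.250, θ=-0.039, ω=0.362
apply F[3]=+0.065 → step 4: x=-0.016, v=-0.242, θ=-0.032, ω=0.338
apply F[4]=+0.418 → step 5: x=-0.020, v=-0.227, θ=-0.026, ω=0.303
apply F[5]=+0.549 → step 6: x=-0.025, v=-0.209, θ=-0.020, ω=0.267
apply F[6]=+0.581 → step 7: x=-0.029, v=-0.191, θ=-0.015, ω=0.232
apply F[7]=+0.573 → step 8: x=-0.032, v=-0.174, θ=-0.011, ω=0.200
apply F[8]=+0.548 → step 9: x=-0.036, v=-0.159, θ=-0.007, ω=0.172
apply F[9]=+0.517 → step 10: x=-0.039, v=-0.144, θ=-0.004, ω=0.147
apply F[10]=+0.486 → step 11: x=-0.041, v=-0.132, θ=-0.001, ω=0.125
apply F[11]=+0.457 → step 12: x=-0.044, v=-0.120, θ=0.001, ω=0.106
apply F[12]=+0.430 → step 13: x=-0.046, v=-0.109, θ=0.003, ω=0.090
apply F[13]=+0.405 → step 14: x=-0.048, v=-0.100, θ=0.005, ω=0.075
apply F[14]=+0.382 → step 15: x=-0.050, v=-0.091, θ=0.006, ω=0.063
apply F[15]=+0.360 → step 16: x=-0.052, v=-0.083, θ=0.007, ω=0.052
apply F[16]=+0.341 → step 17: x=-0.054, v=-0.075, θ=0.008, ω=0.042
apply F[17]=+0.323 → step 18: x=-0.055, v=-0.068, θ=0.009, ω=0.034
apply F[18]=+0.306 → step 19: x=-0.056, v=-0.062, θ=0.010, ω=0.026
apply F[19]=+0.290 → step 20: x=-0.057, v=-0.056, θ=0.010, ω=0.020
apply F[20]=+0.277 → step 21: x=-0.059, v=-0.051, θ=0.011, ω=0.015
apply F[21]=+0.263 → step 22: x=-0.060, v=-0.046, θ=0.011, ω=0.010
apply F[22]=+0.251 → step 23: x=-0.060, v=-0.042, θ=0.011, ω=0.006
apply F[23]=+0.239 → step 24: x=-0.061, v=-0.037, θ=0.011, ω=0.003
apply F[24]=+0.228 → step 25: x=-0.062, v=-0.033, θ=0.011, ω=-0.000
apply F[25]=+0.218 → step 26: x=-0.063, v=-0.030, θ=0.011, ω=-0.003
apply F[26]=+0.208 → step 27: x=-0.063, v=-0.026, θ=0.011, ω=-0.005
apply F[27]=+0.199 → step 28: x=-0.064, v=-0.023, θ=0.011, ω=-0.007
apply F[28]=+0.190 → step 29: x=-0.064, v=-0.020, θ=0.011, ω=-0.008
apply F[29]=+0.182 → step 30: x=-0.064, v=-0.017, θ=0.011, ω=-0.009
apply F[30]=+0.174 → step 31: x=-0.065, v=-0.014, θ=0.010, ω=-0.010
apply F[31]=+0.167 → step 32: x=-0.065, v=-0.012, θ=0.010, ω=-0.011
apply F[32]=+0.160 → step 33: x=-0.065, v=-0.009, θ=0.010, ω=-0.012
apply F[33]=+0.153 → step 34: x=-0.065, v=-0.007, θ=0.010, ω=-0.012
apply F[34]=+0.147 → step 35: x=-0.065, v=-0.005, θ=0.009, ω=-0.013
apply F[35]=+0.141 → step 36: x=-0.066, v=-0.003, θ=0.009, ω=-0.013
apply F[36]=+0.134 → step 37: x=-0.066, v=-0.001, θ=0.009, ω=-0.013

Answer: x=-0.066, v=-0.001, θ=0.009, ω=-0.013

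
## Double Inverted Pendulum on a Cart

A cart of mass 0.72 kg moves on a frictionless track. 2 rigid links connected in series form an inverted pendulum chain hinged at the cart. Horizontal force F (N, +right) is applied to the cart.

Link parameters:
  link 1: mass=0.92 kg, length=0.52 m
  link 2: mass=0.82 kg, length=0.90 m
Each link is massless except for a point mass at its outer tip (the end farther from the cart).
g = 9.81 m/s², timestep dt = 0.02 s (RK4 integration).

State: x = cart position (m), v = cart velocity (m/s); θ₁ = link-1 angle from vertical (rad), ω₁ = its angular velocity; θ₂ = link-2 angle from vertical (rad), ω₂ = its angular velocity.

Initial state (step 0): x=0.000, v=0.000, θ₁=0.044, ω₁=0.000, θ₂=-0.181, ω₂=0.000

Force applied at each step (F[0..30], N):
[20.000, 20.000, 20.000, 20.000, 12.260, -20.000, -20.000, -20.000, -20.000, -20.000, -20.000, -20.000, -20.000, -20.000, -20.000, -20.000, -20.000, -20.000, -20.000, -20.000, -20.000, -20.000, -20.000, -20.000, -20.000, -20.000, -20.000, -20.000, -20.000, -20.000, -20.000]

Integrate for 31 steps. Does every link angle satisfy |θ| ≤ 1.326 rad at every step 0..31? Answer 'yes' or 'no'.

Answer: no

Derivation:
apply F[0]=+20.000 → step 1: x=0.005, v=0.535, θ₁=0.035, ω₁=-0.937, θ₂=-0.182, ω₂=-0.095
apply F[1]=+20.000 → step 2: x=0.021, v=1.081, θ₁=0.006, ω₁=-1.916, θ₂=-0.185, ω₂=-0.172
apply F[2]=+20.000 → step 3: x=0.049, v=1.640, θ₁=-0.042, ω₁=-2.963, θ₂=-0.189, ω₂=-0.216
apply F[3]=+20.000 → step 4: x=0.087, v=2.199, θ₁=-0.113, ω₁=-4.057, θ₂=-0.193, ω₂=-0.223
apply F[4]=+12.260 → step 5: x=0.134, v=2.517, θ₁=-0.201, ω₁=-4.722, θ₂=-0.198, ω₂=-0.220
apply F[5]=-20.000 → step 6: x=0.180, v=2.029, θ₁=-0.287, ω₁=-3.914, θ₂=-0.202, ω₂=-0.207
apply F[6]=-20.000 → step 7: x=0.216, v=1.613, θ₁=-0.358, ω₁=-3.312, θ₂=-0.206, ω₂=-0.162
apply F[7]=-20.000 → step 8: x=0.245, v=1.253, θ₁=-0.420, ω₁=-2.880, θ₂=-0.208, ω₂=-0.080
apply F[8]=-20.000 → step 9: x=0.266, v=0.934, θ₁=-0.475, ω₁=-2.580, θ₂=-0.209, ω₂=0.033
apply F[9]=-20.000 → step 10: x=0.282, v=0.645, θ₁=-0.524, ω₁=-2.381, θ₂=-0.207, ω₂=0.172
apply F[10]=-20.000 → step 11: x=0.292, v=0.376, θ₁=-0.570, ω₁=-2.259, θ₂=-0.202, ω₂=0.333
apply F[11]=-20.000 → step 12: x=0.297, v=0.121, θ₁=-0.615, ω₁=-2.198, θ₂=-0.193, ω₂=0.513
apply F[12]=-20.000 → step 13: x=0.297, v=-0.125, θ₁=-0.659, ω₁=-2.183, θ₂=-0.181, ω₂=0.709
apply F[13]=-20.000 → step 14: x=0.292, v=-0.367, θ₁=-0.702, ω₁=-2.203, θ₂=-0.165, ω₂=0.920
apply F[14]=-20.000 → step 15: x=0.283, v=-0.608, θ₁=-0.747, ω₁=-2.250, θ₂=-0.144, ω₂=1.142
apply F[15]=-20.000 → step 16: x=0.268, v=-0.851, θ₁=-0.792, ω₁=-2.314, θ₂=-0.119, ω₂=1.375
apply F[16]=-20.000 → step 17: x=0.248, v=-1.097, θ₁=-0.839, ω₁=-2.389, θ₂=-0.089, ω₂=1.616
apply F[17]=-20.000 → step 18: x=0.224, v=-1.349, θ₁=-0.888, ω₁=-2.467, θ₂=-0.054, ω₂=1.863
apply F[18]=-20.000 → step 19: x=0.194, v=-1.607, θ₁=-0.938, ω₁=-2.543, θ₂=-0.014, ω₂=2.114
apply F[19]=-20.000 → step 20: x=0.160, v=-1.872, θ₁=-0.990, ω₁=-2.613, θ₂=0.030, ω₂=2.369
apply F[20]=-20.000 → step 21: x=0.120, v=-2.141, θ₁=-1.043, ω₁=-2.671, θ₂=0.080, ω₂=2.625
apply F[21]=-20.000 → step 22: x=0.074, v=-2.415, θ₁=-1.096, ω₁=-2.715, θ₂=0.135, ω₂=2.883
apply F[22]=-20.000 → step 23: x=0.023, v=-2.690, θ₁=-1.151, ω₁=-2.743, θ₂=0.196, ω₂=3.143
apply F[23]=-20.000 → step 24: x=-0.034, v=-2.965, θ₁=-1.206, ω₁=-2.752, θ₂=0.261, ω₂=3.404
apply F[24]=-20.000 → step 25: x=-0.096, v=-3.235, θ₁=-1.261, ω₁=-2.742, θ₂=0.332, ω₂=3.667
apply F[25]=-20.000 → step 26: x=-0.163, v=-3.496, θ₁=-1.316, ω₁=-2.711, θ₂=0.408, ω₂=3.932
apply F[26]=-20.000 → step 27: x=-0.235, v=-3.744, θ₁=-1.369, ω₁=-2.660, θ₂=0.489, ω₂=4.200
apply F[27]=-20.000 → step 28: x=-0.313, v=-3.973, θ₁=-1.422, ω₁=-2.591, θ₂=0.576, ω₂=4.469
apply F[28]=-20.000 → step 29: x=-0.394, v=-4.178, θ₁=-1.473, ω₁=-2.508, θ₂=0.668, ω₂=4.739
apply F[29]=-20.000 → step 30: x=-0.479, v=-4.354, θ₁=-1.522, ω₁=-2.421, θ₂=0.765, ω₂=5.003
apply F[30]=-20.000 → step 31: x=-0.568, v=-4.496, θ₁=-1.570, ω₁=-2.344, θ₂=0.868, ω₂=5.256
Max |angle| over trajectory = 1.570 rad; bound = 1.326 → exceeded.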